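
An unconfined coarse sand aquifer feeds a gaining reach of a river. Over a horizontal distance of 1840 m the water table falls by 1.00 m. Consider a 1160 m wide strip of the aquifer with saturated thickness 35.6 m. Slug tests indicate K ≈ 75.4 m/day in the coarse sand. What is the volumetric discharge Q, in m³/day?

Cross-sectional area A = 1160 × 35.6 = 41296 m².
Hydraulic gradient i = Δh / L = 1.00 / 1840 = 0.0005435.
Darcy's law: Q = K · A · i = 75.40 × 41296 × 0.0005435 = 1692 m³/day.

1690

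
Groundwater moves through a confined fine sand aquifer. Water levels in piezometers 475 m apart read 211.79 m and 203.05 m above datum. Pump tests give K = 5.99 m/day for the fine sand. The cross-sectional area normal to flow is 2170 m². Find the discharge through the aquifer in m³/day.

Hydraulic gradient i = (211.79 − 203.05) / 475 = 8.74 / 475 = 0.01840.
Darcy's law: Q = K · A · i = 5.990 × 2170 × 0.01840 = 239.2 m³/day.

239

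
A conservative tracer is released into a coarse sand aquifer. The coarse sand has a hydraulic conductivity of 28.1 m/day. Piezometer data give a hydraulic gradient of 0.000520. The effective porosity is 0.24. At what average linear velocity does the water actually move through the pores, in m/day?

0.0609

Hydraulic gradient i = 0.000520.
Darcy flux q = K · i = 28.10 × 0.0005200 = 0.01461 m/day.
Seepage velocity v = q / n_e = 0.01461 / 0.24 = 0.06088 m/day.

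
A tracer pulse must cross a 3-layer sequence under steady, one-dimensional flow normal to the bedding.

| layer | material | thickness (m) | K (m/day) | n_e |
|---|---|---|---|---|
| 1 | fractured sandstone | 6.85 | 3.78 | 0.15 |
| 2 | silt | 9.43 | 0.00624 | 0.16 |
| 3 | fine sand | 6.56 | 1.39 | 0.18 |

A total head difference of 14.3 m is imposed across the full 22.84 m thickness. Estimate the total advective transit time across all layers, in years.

With flow normal to the layers, continuity requires the same specific discharge q through every layer.
Σ(b_i/K_i) = 6.85/3.78 + 9.43/0.00624 + 6.56/1.39 = 1518 d.
q = Δh / Σ(b_i/K_i) = 14.3 / 1518 = 0.009422 m/day.
In each layer the seepage velocity is v_i = q/n_i, so the layer transit time is t_i = b_i·n_i / q:
  layer 1 (fractured sandstone): t_1 = 6.85 × 0.15 / 0.009422 = 109.1 d
  layer 2 (silt): t_2 = 9.43 × 0.16 / 0.009422 = 160.1 d
  layer 3 (fine sand): t_3 = 6.56 × 0.18 / 0.009422 = 125.3 d
Total t = Σ t_i = 394.5 days = 1.080 years.

1.08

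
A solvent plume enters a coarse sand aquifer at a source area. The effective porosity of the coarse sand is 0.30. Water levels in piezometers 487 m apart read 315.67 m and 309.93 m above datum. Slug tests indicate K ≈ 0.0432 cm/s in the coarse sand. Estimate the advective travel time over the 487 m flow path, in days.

Convert K: 0.0432 cm/s × 864 = 37.32 m/day.
Hydraulic gradient i = (315.67 − 309.93) / 487 = 5.74 / 487 = 0.01179.
Darcy flux q = K · i = 37.32 × 0.01179 = 0.4399 m/day.
Seepage velocity v = q / n_e = 0.4399 / 0.30 = 1.466 m/day.
Travel time t = L / v = 487 / 1.466 = 332.1 days.

332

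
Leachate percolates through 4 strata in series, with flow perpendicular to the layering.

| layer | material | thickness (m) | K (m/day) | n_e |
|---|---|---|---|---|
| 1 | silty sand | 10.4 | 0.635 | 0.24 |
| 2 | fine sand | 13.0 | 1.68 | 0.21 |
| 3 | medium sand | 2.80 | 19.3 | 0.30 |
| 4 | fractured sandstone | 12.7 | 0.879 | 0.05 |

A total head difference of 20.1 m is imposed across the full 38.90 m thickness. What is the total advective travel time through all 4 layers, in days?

With flow normal to the layers, continuity requires the same specific discharge q through every layer.
Σ(b_i/K_i) = 10.4/0.635 + 13.0/1.68 + 2.80/19.3 + 12.7/0.879 = 38.71 d.
q = Δh / Σ(b_i/K_i) = 20.1 / 38.71 = 0.5193 m/day.
In each layer the seepage velocity is v_i = q/n_i, so the layer transit time is t_i = b_i·n_i / q:
  layer 1 (silty sand): t_1 = 10.4 × 0.24 / 0.5193 = 4.807 d
  layer 2 (fine sand): t_2 = 13.0 × 0.21 / 0.5193 = 5.258 d
  layer 3 (medium sand): t_3 = 2.80 × 0.30 / 0.5193 = 1.618 d
  layer 4 (fractured sandstone): t_4 = 12.7 × 0.05 / 0.5193 = 1.223 d
Total t = Σ t_i = 12.91 days.

12.9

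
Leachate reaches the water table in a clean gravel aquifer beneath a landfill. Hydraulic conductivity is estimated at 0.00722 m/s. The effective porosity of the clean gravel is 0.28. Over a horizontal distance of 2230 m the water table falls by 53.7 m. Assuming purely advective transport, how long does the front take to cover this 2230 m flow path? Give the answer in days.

Convert K: 0.00722 m/s × 86400 = 623.8 m/day.
Hydraulic gradient i = Δh / L = 53.7 / 2230 = 0.02408.
Darcy flux q = K · i = 623.8 × 0.02408 = 15.02 m/day.
Seepage velocity v = q / n_e = 15.02 / 0.28 = 53.65 m/day.
Travel time t = L / v = 2230 / 53.65 = 41.57 days.

41.6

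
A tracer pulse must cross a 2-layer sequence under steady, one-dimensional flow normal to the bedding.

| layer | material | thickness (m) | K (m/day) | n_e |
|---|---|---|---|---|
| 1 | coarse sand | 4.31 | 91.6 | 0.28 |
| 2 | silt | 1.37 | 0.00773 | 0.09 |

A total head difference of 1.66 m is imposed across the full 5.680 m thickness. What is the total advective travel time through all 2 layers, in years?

0.389

With flow normal to the layers, continuity requires the same specific discharge q through every layer.
Σ(b_i/K_i) = 4.31/91.6 + 1.37/0.00773 = 177.3 d.
q = Δh / Σ(b_i/K_i) = 1.66 / 177.3 = 0.009364 m/day.
In each layer the seepage velocity is v_i = q/n_i, so the layer transit time is t_i = b_i·n_i / q:
  layer 1 (coarse sand): t_1 = 4.31 × 0.28 / 0.009364 = 128.9 d
  layer 2 (silt): t_2 = 1.37 × 0.09 / 0.009364 = 13.17 d
Total t = Σ t_i = 142.0 days = 0.3889 years.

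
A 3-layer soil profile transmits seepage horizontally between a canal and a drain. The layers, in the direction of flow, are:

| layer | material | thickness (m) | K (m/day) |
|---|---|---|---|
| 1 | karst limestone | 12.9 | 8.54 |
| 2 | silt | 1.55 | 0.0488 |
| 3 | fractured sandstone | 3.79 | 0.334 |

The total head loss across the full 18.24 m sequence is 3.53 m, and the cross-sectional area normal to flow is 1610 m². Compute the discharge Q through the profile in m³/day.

Flow is perpendicular to layering, so the layers act in series and the equivalent K is the thickness-weighted harmonic mean.
Total thickness L = 12.9 + 1.55 + 3.79 = 18.24 m.
Σ(b_i/K_i) = 12.9/8.54 + 1.55/0.0488 + 3.79/0.334 = 44.62 d.
K_eq = L / Σ(b_i/K_i) = 18.24 / 44.62 = 0.4088 m/day.
Q = K_eq · A · (Δh/L) = 0.4088 × 1610 × (3.53/18.24) = 127.4 m³/day.

127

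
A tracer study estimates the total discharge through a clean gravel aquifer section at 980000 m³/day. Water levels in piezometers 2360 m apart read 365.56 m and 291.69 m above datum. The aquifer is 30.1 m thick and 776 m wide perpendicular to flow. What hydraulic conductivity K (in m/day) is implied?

Cross-sectional area A = 776 × 30.1 = 23358 m².
Hydraulic gradient i = (365.56 − 291.69) / 2360 = 73.87 / 2360 = 0.03130.
From Q = K·A·i, K = Q / (A·i) = 980000 / (23358 × 0.03130) = 1340 m/day.

1340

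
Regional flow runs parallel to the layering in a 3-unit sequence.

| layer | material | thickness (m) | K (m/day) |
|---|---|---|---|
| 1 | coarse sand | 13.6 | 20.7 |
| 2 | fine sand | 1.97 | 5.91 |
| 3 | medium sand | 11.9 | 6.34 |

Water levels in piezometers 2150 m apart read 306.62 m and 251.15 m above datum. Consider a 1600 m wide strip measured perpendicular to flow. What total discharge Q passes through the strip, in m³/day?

Flow is parallel to layering, so each bed carries its own Darcy discharge and the transmissivities add.
Σ(K_i·b_i) = 20.7×13.6 + 5.91×1.97 + 6.34×11.9 = 368.6 m²/day.
Hydraulic gradient i = (306.62 − 251.15) / 2150 = 55.47 / 2150 = 0.02580.
Q = Σ(K_i·b_i) · W · i = 368.6 × 1600 × 0.02580 = 15216 m³/day.

15200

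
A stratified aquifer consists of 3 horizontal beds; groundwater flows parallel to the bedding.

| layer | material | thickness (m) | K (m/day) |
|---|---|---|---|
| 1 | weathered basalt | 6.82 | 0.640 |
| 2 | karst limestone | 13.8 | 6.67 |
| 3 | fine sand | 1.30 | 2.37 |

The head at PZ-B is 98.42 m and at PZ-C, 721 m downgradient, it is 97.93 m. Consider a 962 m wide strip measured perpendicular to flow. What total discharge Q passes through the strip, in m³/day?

65.0

Flow is parallel to layering, so each bed carries its own Darcy discharge and the transmissivities add.
Σ(K_i·b_i) = 0.640×6.82 + 6.67×13.8 + 2.37×1.30 = 99.49 m²/day.
Hydraulic gradient i = (98.42 − 97.93) / 721 = 0.49 / 721 = 0.0006796.
Q = Σ(K_i·b_i) · W · i = 99.49 × 962 × 0.0006796 = 65.05 m³/day.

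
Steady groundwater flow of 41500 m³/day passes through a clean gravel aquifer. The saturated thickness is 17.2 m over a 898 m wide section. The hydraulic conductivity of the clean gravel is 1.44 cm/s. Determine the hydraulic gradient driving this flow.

0.00216

Convert K: 1.44 cm/s × 864 = 1244 m/day.
Cross-sectional area A = 898 × 17.2 = 15446 m².
From Q = K·A·i, i = Q / (K·A) = 41500 / (1244 × 15446) = 0.002160.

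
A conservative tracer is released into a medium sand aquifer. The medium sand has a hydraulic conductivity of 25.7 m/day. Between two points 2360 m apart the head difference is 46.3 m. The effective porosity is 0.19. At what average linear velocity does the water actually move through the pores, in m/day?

2.65

Hydraulic gradient i = Δh / L = 46.3 / 2360 = 0.01962.
Darcy flux q = K · i = 25.70 × 0.01962 = 0.5042 m/day.
Seepage velocity v = q / n_e = 0.5042 / 0.19 = 2.654 m/day.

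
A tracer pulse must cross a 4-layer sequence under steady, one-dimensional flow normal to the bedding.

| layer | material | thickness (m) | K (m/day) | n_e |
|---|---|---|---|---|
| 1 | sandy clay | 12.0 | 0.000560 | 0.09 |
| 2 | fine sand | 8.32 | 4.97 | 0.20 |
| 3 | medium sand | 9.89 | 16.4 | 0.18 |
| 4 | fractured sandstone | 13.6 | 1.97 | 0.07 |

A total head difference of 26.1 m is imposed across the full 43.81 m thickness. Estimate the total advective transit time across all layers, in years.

12.3

With flow normal to the layers, continuity requires the same specific discharge q through every layer.
Σ(b_i/K_i) = 12.0/0.000560 + 8.32/4.97 + 9.89/16.4 + 13.6/1.97 = 21438 d.
q = Δh / Σ(b_i/K_i) = 26.1 / 21438 = 0.001217 m/day.
In each layer the seepage velocity is v_i = q/n_i, so the layer transit time is t_i = b_i·n_i / q:
  layer 1 (sandy clay): t_1 = 12.0 × 0.09 / 0.001217 = 887.1 d
  layer 2 (fine sand): t_2 = 8.32 × 0.20 / 0.001217 = 1367 d
  layer 3 (medium sand): t_3 = 9.89 × 0.18 / 0.001217 = 1462 d
  layer 4 (fractured sandstone): t_4 = 13.6 × 0.07 / 0.001217 = 781.9 d
Total t = Σ t_i = 4498 days = 12.31 years.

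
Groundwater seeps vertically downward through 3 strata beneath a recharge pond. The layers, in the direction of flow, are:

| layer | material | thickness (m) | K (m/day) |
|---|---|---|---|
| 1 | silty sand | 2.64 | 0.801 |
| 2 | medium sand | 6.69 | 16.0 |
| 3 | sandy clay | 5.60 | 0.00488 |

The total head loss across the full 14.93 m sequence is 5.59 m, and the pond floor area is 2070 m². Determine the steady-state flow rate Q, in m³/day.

10.1

Flow is perpendicular to layering, so the layers act in series and the equivalent K is the thickness-weighted harmonic mean.
Total thickness L = 2.64 + 6.69 + 5.60 = 14.93 m.
Σ(b_i/K_i) = 2.64/0.801 + 6.69/16.0 + 5.60/0.00488 = 1151 d.
K_eq = L / Σ(b_i/K_i) = 14.93 / 1151 = 0.01297 m/day.
Q = K_eq · A · (Δh/L) = 0.01297 × 2070 × (5.59/14.93) = 10.05 m³/day.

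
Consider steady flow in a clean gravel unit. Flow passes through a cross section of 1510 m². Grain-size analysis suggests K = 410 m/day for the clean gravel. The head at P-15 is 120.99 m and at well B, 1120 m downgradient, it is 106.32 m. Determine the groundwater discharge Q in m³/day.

8110

Hydraulic gradient i = (120.99 − 106.32) / 1120 = 14.67 / 1120 = 0.01310.
Darcy's law: Q = K · A · i = 410.0 × 1510 × 0.01310 = 8109 m³/day.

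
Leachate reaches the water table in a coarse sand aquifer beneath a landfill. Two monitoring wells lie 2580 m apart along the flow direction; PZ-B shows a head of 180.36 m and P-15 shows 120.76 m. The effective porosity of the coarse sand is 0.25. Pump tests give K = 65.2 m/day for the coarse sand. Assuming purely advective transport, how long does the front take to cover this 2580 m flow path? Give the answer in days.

428

Hydraulic gradient i = (180.36 − 120.76) / 2580 = 59.6 / 2580 = 0.02310.
Darcy flux q = K · i = 65.20 × 0.02310 = 1.506 m/day.
Seepage velocity v = q / n_e = 1.506 / 0.25 = 6.025 m/day.
Travel time t = L / v = 2580 / 6.025 = 428.2 days.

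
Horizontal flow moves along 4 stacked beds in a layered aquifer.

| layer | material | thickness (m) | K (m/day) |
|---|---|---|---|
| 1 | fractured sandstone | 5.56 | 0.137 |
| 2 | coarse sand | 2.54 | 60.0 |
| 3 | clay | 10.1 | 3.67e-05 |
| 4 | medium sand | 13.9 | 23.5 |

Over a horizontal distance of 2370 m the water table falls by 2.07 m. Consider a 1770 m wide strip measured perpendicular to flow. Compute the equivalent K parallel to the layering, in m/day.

Flow is parallel to layering, so each bed carries its own Darcy discharge and the transmissivities add.
Σ(K_i·b_i) = 0.137×5.56 + 60.0×2.54 + 3.67e-05×10.1 + 23.5×13.9 = 479.8 m²/day.
Total thickness b = 32.10 m, so K_eq = Σ(K_i·b_i)/b = 14.95 m/day.

14.9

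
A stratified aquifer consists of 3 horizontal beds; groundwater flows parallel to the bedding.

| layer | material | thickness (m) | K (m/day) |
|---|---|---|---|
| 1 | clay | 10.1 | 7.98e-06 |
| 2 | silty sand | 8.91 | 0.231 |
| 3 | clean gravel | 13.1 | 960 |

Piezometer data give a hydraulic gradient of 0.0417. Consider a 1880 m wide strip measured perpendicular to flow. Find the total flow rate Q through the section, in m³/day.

Flow is parallel to layering, so each bed carries its own Darcy discharge and the transmissivities add.
Σ(K_i·b_i) = 7.98e-06×10.1 + 0.231×8.91 + 960×13.1 = 12578 m²/day.
Hydraulic gradient i = 0.0417.
Q = Σ(K_i·b_i) · W · i = 12578 × 1880 × 0.04170 = 9.861e+05 m³/day.

986000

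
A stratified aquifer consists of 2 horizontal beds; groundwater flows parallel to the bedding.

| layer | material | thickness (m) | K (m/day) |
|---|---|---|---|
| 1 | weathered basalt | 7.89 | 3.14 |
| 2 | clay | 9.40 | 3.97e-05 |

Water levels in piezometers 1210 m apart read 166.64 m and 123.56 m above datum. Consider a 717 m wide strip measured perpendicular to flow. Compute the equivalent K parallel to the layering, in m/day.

1.43

Flow is parallel to layering, so each bed carries its own Darcy discharge and the transmissivities add.
Σ(K_i·b_i) = 3.14×7.89 + 3.97e-05×9.40 = 24.77 m²/day.
Total thickness b = 17.29 m, so K_eq = Σ(K_i·b_i)/b = 1.433 m/day.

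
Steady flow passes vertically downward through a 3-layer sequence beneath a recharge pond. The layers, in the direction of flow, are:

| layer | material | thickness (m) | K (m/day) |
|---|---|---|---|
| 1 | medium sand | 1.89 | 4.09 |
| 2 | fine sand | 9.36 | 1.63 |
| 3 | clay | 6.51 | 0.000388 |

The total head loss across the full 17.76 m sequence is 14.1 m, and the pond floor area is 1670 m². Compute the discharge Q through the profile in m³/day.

Flow is perpendicular to layering, so the layers act in series and the equivalent K is the thickness-weighted harmonic mean.
Total thickness L = 1.89 + 9.36 + 6.51 = 17.76 m.
Σ(b_i/K_i) = 1.89/4.09 + 9.36/1.63 + 6.51/0.000388 = 16785 d.
K_eq = L / Σ(b_i/K_i) = 17.76 / 16785 = 0.001058 m/day.
Q = K_eq · A · (Δh/L) = 0.001058 × 1670 × (14.1/17.76) = 1.403 m³/day.

1.40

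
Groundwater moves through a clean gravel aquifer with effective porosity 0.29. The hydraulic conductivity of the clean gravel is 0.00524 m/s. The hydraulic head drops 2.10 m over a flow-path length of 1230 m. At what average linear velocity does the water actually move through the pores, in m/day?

Convert K: 0.00524 m/s × 86400 = 452.7 m/day.
Hydraulic gradient i = Δh / L = 2.10 / 1230 = 0.001707.
Darcy flux q = K · i = 452.7 × 0.001707 = 0.7730 m/day.
Seepage velocity v = q / n_e = 0.7730 / 0.29 = 2.665 m/day.

2.67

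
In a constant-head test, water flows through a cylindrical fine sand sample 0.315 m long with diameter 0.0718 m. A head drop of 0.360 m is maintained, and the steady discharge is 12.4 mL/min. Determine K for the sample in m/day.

Cross-sectional area A = π·(d/2)² = π × (0.0718/2)² = 0.004049 m².
Convert discharge: 12.4 mL/min = 2.067e-07 m³/s.
Darcy's law rearranged: K = Q·L / (A·Δh) = 2.067e-07 × 0.315 / (0.004049 × 0.360) = 4.466e-05 m/s = 3.859 m/day.

3.86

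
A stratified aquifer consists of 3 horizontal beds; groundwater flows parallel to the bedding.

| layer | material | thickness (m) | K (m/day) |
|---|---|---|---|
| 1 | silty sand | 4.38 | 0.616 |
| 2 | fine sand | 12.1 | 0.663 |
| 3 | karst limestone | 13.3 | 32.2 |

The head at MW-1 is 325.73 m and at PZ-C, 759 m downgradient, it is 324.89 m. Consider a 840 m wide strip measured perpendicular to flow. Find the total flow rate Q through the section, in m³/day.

408

Flow is parallel to layering, so each bed carries its own Darcy discharge and the transmissivities add.
Σ(K_i·b_i) = 0.616×4.38 + 0.663×12.1 + 32.2×13.3 = 439.0 m²/day.
Hydraulic gradient i = (325.73 − 324.89) / 759 = 0.84 / 759 = 0.001107.
Q = Σ(K_i·b_i) · W · i = 439.0 × 840 × 0.001107 = 408.1 m³/day.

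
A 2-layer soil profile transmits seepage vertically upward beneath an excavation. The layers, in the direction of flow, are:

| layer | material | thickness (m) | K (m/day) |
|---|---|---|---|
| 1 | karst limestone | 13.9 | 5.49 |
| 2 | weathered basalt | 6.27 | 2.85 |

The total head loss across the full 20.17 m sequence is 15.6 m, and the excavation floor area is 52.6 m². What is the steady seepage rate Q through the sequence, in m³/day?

173

Flow is perpendicular to layering, so the layers act in series and the equivalent K is the thickness-weighted harmonic mean.
Total thickness L = 13.9 + 6.27 = 20.17 m.
Σ(b_i/K_i) = 13.9/5.49 + 6.27/2.85 = 4.732 d.
K_eq = L / Σ(b_i/K_i) = 20.17 / 4.732 = 4.263 m/day.
Q = K_eq · A · (Δh/L) = 4.263 × 52.6 × (15.6/20.17) = 173.4 m³/day.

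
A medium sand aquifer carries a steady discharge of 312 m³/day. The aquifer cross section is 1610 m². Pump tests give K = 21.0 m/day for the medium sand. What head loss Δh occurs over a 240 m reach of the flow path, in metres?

From Q = K·A·i, i = Q / (K·A) = 312 / (21.00 × 1610) = 0.009228.
Head loss Δh = i · L = 0.009228 × 240 = 2.215 m.

2.21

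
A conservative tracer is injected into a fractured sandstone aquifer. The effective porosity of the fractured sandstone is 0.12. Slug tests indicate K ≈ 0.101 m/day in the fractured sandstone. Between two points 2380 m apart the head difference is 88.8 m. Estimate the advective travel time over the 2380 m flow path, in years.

Hydraulic gradient i = Δh / L = 88.8 / 2380 = 0.03731.
Darcy flux q = K · i = 0.1010 × 0.03731 = 0.003768 m/day.
Seepage velocity v = q / n_e = 0.003768 / 0.12 = 0.03140 m/day.
Travel time t = L / v = 2380 / 0.03140 = 75788 days = 207.5 years.

207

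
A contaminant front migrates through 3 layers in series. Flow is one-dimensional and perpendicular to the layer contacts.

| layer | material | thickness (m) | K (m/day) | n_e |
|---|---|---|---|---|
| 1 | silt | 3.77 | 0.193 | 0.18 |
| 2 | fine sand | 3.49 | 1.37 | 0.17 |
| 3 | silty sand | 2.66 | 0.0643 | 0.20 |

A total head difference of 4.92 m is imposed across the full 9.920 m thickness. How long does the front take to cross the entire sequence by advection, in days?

23.3

With flow normal to the layers, continuity requires the same specific discharge q through every layer.
Σ(b_i/K_i) = 3.77/0.193 + 3.49/1.37 + 2.66/0.0643 = 63.45 d.
q = Δh / Σ(b_i/K_i) = 4.92 / 63.45 = 0.07754 m/day.
In each layer the seepage velocity is v_i = q/n_i, so the layer transit time is t_i = b_i·n_i / q:
  layer 1 (silt): t_1 = 3.77 × 0.18 / 0.07754 = 8.751 d
  layer 2 (fine sand): t_2 = 3.49 × 0.17 / 0.07754 = 7.651 d
  layer 3 (silty sand): t_3 = 2.66 × 0.20 / 0.07754 = 6.861 d
Total t = Σ t_i = 23.26 days.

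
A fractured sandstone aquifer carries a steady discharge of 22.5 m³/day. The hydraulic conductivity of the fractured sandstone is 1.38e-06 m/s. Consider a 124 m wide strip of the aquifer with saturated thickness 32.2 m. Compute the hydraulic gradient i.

Convert K: 1.38e-06 m/s × 86400 = 0.1192 m/day.
Cross-sectional area A = 124 × 32.2 = 3993 m².
From Q = K·A·i, i = Q / (K·A) = 22.5 / (0.1192 × 3993) = 0.04726.

0.0473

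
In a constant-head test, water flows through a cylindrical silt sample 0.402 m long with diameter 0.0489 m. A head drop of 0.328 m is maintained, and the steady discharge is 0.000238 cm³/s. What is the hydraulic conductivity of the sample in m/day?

0.0134

Cross-sectional area A = π·(d/2)² = π × (0.0489/2)² = 0.001878 m².
Convert discharge: 0.000238 cm³/s = 2.380e-10 m³/s.
Darcy's law rearranged: K = Q·L / (A·Δh) = 2.380e-10 × 0.402 / (0.001878 × 0.328) = 1.553e-07 m/s = 0.01342 m/day.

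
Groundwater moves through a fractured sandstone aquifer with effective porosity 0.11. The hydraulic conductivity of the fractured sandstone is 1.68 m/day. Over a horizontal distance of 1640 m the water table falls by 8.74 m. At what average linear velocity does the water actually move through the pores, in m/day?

0.0814

Hydraulic gradient i = Δh / L = 8.74 / 1640 = 0.005329.
Darcy flux q = K · i = 1.680 × 0.005329 = 0.008953 m/day.
Seepage velocity v = q / n_e = 0.008953 / 0.11 = 0.08139 m/day.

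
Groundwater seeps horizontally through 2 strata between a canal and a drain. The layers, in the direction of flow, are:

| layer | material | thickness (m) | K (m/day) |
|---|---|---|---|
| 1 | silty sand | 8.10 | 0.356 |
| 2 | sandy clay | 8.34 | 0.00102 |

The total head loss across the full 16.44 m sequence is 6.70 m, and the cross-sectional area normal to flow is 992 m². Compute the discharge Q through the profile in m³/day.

0.811

Flow is perpendicular to layering, so the layers act in series and the equivalent K is the thickness-weighted harmonic mean.
Total thickness L = 8.10 + 8.34 = 16.44 m.
Σ(b_i/K_i) = 8.10/0.356 + 8.34/0.00102 = 8199 d.
K_eq = L / Σ(b_i/K_i) = 16.44 / 8199 = 0.002005 m/day.
Q = K_eq · A · (Δh/L) = 0.002005 × 992 × (6.70/16.44) = 0.8106 m³/day.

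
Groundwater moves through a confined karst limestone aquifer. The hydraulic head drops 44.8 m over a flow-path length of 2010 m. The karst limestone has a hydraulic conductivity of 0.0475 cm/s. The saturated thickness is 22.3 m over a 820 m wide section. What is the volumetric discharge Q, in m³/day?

Convert K: 0.0475 cm/s × 864 = 41.04 m/day.
Cross-sectional area A = 820 × 22.3 = 18286 m².
Hydraulic gradient i = Δh / L = 44.8 / 2010 = 0.02229.
Darcy's law: Q = K · A · i = 41.04 × 18286 × 0.02229 = 16727 m³/day.

16700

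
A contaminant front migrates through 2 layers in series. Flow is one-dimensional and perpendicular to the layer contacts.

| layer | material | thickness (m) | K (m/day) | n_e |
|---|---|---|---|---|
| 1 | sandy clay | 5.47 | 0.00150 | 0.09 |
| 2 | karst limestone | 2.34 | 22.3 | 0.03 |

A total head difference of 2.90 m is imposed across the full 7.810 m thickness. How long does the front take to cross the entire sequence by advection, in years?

With flow normal to the layers, continuity requires the same specific discharge q through every layer.
Σ(b_i/K_i) = 5.47/0.00150 + 2.34/22.3 = 3647 d.
q = Δh / Σ(b_i/K_i) = 2.90 / 3647 = 0.0007952 m/day.
In each layer the seepage velocity is v_i = q/n_i, so the layer transit time is t_i = b_i·n_i / q:
  layer 1 (sandy clay): t_1 = 5.47 × 0.09 / 0.0007952 = 619.1 d
  layer 2 (karst limestone): t_2 = 2.34 × 0.03 / 0.0007952 = 88.28 d
Total t = Σ t_i = 707.3 days = 1.937 years.

1.94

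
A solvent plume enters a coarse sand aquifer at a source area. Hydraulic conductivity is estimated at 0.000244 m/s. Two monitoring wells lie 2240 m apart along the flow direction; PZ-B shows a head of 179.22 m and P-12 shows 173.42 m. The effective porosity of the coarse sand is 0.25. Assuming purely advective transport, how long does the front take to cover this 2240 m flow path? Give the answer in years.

28.1

Convert K: 0.000244 m/s × 86400 = 21.08 m/day.
Hydraulic gradient i = (179.22 − 173.42) / 2240 = 5.8 / 2240 = 0.002589.
Darcy flux q = K · i = 21.08 × 0.002589 = 0.05459 m/day.
Seepage velocity v = q / n_e = 0.05459 / 0.25 = 0.2183 m/day.
Travel time t = L / v = 2240 / 0.2183 = 10259 days = 28.09 years.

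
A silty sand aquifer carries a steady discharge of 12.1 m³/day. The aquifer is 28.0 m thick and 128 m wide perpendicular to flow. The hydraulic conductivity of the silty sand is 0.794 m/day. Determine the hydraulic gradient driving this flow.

0.00425

Cross-sectional area A = 128 × 28.0 = 3584 m².
From Q = K·A·i, i = Q / (K·A) = 12.1 / (0.7940 × 3584) = 0.004252.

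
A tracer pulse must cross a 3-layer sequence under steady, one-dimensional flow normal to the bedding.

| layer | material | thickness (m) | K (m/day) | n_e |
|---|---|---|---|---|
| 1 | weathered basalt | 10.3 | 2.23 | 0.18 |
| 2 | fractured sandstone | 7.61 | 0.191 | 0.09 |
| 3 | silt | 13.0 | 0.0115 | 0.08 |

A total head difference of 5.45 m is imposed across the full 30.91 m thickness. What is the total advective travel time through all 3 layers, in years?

With flow normal to the layers, continuity requires the same specific discharge q through every layer.
Σ(b_i/K_i) = 10.3/2.23 + 7.61/0.191 + 13.0/0.0115 = 1175 d.
q = Δh / Σ(b_i/K_i) = 5.45 / 1175 = 0.004639 m/day.
In each layer the seepage velocity is v_i = q/n_i, so the layer transit time is t_i = b_i·n_i / q:
  layer 1 (weathered basalt): t_1 = 10.3 × 0.18 / 0.004639 = 399.7 d
  layer 2 (fractured sandstone): t_2 = 7.61 × 0.09 / 0.004639 = 147.6 d
  layer 3 (silt): t_3 = 13.0 × 0.08 / 0.004639 = 224.2 d
Total t = Σ t_i = 771.5 days = 2.112 years.

2.11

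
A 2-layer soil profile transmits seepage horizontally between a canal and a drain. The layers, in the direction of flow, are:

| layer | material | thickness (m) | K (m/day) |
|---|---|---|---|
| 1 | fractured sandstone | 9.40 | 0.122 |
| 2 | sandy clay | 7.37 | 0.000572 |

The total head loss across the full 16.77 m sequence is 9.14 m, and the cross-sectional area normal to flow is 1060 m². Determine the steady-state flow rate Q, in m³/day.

Flow is perpendicular to layering, so the layers act in series and the equivalent K is the thickness-weighted harmonic mean.
Total thickness L = 9.40 + 7.37 = 16.77 m.
Σ(b_i/K_i) = 9.40/0.122 + 7.37/0.000572 = 12962 d.
K_eq = L / Σ(b_i/K_i) = 16.77 / 12962 = 0.001294 m/day.
Q = K_eq · A · (Δh/L) = 0.001294 × 1060 × (9.14/16.77) = 0.7475 m³/day.

0.747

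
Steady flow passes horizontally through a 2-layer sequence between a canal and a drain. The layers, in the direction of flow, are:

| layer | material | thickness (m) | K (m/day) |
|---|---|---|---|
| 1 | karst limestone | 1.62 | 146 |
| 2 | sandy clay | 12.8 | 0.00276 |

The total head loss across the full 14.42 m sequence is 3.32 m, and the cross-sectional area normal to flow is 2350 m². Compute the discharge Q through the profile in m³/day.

Flow is perpendicular to layering, so the layers act in series and the equivalent K is the thickness-weighted harmonic mean.
Total thickness L = 1.62 + 12.8 = 14.42 m.
Σ(b_i/K_i) = 1.62/146 + 12.8/0.00276 = 4638 d.
K_eq = L / Σ(b_i/K_i) = 14.42 / 4638 = 0.003109 m/day.
Q = K_eq · A · (Δh/L) = 0.003109 × 2350 × (3.32/14.42) = 1.682 m³/day.

1.68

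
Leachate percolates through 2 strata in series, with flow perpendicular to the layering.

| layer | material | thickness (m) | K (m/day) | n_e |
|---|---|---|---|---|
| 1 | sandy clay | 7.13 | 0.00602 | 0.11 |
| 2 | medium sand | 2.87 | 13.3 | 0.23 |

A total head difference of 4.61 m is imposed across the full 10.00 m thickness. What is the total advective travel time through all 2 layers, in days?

With flow normal to the layers, continuity requires the same specific discharge q through every layer.
Σ(b_i/K_i) = 7.13/0.00602 + 2.87/13.3 = 1185 d.
q = Δh / Σ(b_i/K_i) = 4.61 / 1185 = 0.003892 m/day.
In each layer the seepage velocity is v_i = q/n_i, so the layer transit time is t_i = b_i·n_i / q:
  layer 1 (sandy clay): t_1 = 7.13 × 0.11 / 0.003892 = 201.5 d
  layer 2 (medium sand): t_2 = 2.87 × 0.23 / 0.003892 = 169.6 d
Total t = Σ t_i = 371.2 days.

371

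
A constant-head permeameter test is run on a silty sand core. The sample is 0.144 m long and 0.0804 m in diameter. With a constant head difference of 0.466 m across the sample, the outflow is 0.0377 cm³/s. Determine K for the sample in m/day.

Cross-sectional area A = π·(d/2)² = π × (0.0804/2)² = 0.005077 m².
Convert discharge: 0.0377 cm³/s = 3.770e-08 m³/s.
Darcy's law rearranged: K = Q·L / (A·Δh) = 3.770e-08 × 0.144 / (0.005077 × 0.466) = 2.295e-06 m/s = 0.1983 m/day.

0.198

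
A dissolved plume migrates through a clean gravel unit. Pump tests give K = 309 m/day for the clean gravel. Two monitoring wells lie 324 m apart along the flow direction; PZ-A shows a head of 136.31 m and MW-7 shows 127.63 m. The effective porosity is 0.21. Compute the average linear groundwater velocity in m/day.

39.4

Hydraulic gradient i = (136.31 − 127.63) / 324 = 8.68 / 324 = 0.02679.
Darcy flux q = K · i = 309.0 × 0.02679 = 8.278 m/day.
Seepage velocity v = q / n_e = 8.278 / 0.21 = 39.42 m/day.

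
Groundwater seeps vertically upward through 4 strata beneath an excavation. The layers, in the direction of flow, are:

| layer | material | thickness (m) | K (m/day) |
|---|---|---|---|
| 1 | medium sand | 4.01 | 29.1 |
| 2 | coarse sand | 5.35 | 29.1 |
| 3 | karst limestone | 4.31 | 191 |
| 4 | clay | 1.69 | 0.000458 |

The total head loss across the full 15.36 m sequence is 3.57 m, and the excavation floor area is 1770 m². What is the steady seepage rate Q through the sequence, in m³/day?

1.71

Flow is perpendicular to layering, so the layers act in series and the equivalent K is the thickness-weighted harmonic mean.
Total thickness L = 4.01 + 5.35 + 4.31 + 1.69 = 15.36 m.
Σ(b_i/K_i) = 4.01/29.1 + 5.35/29.1 + 4.31/191 + 1.69/0.000458 = 3690 d.
K_eq = L / Σ(b_i/K_i) = 15.36 / 3690 = 0.004162 m/day.
Q = K_eq · A · (Δh/L) = 0.004162 × 1770 × (3.57/15.36) = 1.712 m³/day.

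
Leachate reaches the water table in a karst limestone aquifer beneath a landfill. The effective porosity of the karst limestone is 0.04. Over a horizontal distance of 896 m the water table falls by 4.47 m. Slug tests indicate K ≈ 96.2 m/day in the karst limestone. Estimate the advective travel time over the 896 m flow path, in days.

74.7

Hydraulic gradient i = Δh / L = 4.47 / 896 = 0.004989.
Darcy flux q = K · i = 96.20 × 0.004989 = 0.4799 m/day.
Seepage velocity v = q / n_e = 0.4799 / 0.04 = 12.00 m/day.
Travel time t = L / v = 896 / 12.00 = 74.68 days.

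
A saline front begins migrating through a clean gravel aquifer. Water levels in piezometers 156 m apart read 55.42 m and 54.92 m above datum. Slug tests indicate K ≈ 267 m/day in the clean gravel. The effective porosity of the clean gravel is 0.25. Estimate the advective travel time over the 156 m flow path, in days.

Hydraulic gradient i = (55.42 − 54.92) / 156 = 0.5 / 156 = 0.003205.
Darcy flux q = K · i = 267.0 × 0.003205 = 0.8558 m/day.
Seepage velocity v = q / n_e = 0.8558 / 0.25 = 3.423 m/day.
Travel time t = L / v = 156 / 3.423 = 45.57 days.

45.6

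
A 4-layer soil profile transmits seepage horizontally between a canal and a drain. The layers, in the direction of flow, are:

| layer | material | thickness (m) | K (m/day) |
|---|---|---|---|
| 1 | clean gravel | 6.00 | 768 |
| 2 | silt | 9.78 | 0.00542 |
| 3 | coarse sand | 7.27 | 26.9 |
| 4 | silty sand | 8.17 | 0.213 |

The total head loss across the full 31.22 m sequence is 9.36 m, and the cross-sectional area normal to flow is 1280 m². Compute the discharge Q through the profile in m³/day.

6.50

Flow is perpendicular to layering, so the layers act in series and the equivalent K is the thickness-weighted harmonic mean.
Total thickness L = 6.00 + 9.78 + 7.27 + 8.17 = 31.22 m.
Σ(b_i/K_i) = 6.00/768 + 9.78/0.00542 + 7.27/26.9 + 8.17/0.213 = 1843 d.
K_eq = L / Σ(b_i/K_i) = 31.22 / 1843 = 0.01694 m/day.
Q = K_eq · A · (Δh/L) = 0.01694 × 1280 × (9.36/31.22) = 6.500 m³/day.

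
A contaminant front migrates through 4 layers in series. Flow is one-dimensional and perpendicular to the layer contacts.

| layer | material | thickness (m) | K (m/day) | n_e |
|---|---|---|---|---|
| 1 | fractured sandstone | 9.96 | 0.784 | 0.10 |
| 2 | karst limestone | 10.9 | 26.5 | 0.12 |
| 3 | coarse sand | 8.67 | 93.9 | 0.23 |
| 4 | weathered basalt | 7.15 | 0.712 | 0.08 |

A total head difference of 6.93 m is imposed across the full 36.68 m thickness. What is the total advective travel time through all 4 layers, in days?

16.3

With flow normal to the layers, continuity requires the same specific discharge q through every layer.
Σ(b_i/K_i) = 9.96/0.784 + 10.9/26.5 + 8.67/93.9 + 7.15/0.712 = 23.25 d.
q = Δh / Σ(b_i/K_i) = 6.93 / 23.25 = 0.2981 m/day.
In each layer the seepage velocity is v_i = q/n_i, so the layer transit time is t_i = b_i·n_i / q:
  layer 1 (fractured sandstone): t_1 = 9.96 × 0.10 / 0.2981 = 3.342 d
  layer 2 (karst limestone): t_2 = 10.9 × 0.12 / 0.2981 = 4.388 d
  layer 3 (coarse sand): t_3 = 8.67 × 0.23 / 0.2981 = 6.690 d
  layer 4 (weathered basalt): t_4 = 7.15 × 0.08 / 0.2981 = 1.919 d
Total t = Σ t_i = 16.34 days.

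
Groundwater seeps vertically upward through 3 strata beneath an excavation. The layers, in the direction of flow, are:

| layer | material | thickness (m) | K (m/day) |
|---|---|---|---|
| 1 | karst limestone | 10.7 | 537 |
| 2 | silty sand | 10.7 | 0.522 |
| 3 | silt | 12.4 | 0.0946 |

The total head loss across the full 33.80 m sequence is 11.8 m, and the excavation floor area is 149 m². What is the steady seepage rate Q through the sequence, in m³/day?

11.6

Flow is perpendicular to layering, so the layers act in series and the equivalent K is the thickness-weighted harmonic mean.
Total thickness L = 10.7 + 10.7 + 12.4 = 33.80 m.
Σ(b_i/K_i) = 10.7/537 + 10.7/0.522 + 12.4/0.0946 = 151.6 d.
K_eq = L / Σ(b_i/K_i) = 33.80 / 151.6 = 0.2230 m/day.
Q = K_eq · A · (Δh/L) = 0.2230 × 149 × (11.8/33.80) = 11.60 m³/day.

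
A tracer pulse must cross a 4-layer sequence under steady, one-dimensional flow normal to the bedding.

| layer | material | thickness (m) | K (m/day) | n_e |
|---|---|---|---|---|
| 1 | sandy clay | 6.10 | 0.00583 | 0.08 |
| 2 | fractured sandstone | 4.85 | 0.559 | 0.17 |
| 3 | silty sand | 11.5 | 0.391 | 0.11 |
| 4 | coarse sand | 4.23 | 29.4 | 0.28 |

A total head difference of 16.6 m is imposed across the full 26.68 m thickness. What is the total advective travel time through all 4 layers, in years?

0.673

With flow normal to the layers, continuity requires the same specific discharge q through every layer.
Σ(b_i/K_i) = 6.10/0.00583 + 4.85/0.559 + 11.5/0.391 + 4.23/29.4 = 1085 d.
q = Δh / Σ(b_i/K_i) = 16.6 / 1085 = 0.01531 m/day.
In each layer the seepage velocity is v_i = q/n_i, so the layer transit time is t_i = b_i·n_i / q:
  layer 1 (sandy clay): t_1 = 6.10 × 0.08 / 0.01531 = 31.88 d
  layer 2 (fractured sandstone): t_2 = 4.85 × 0.17 / 0.01531 = 53.87 d
  layer 3 (silty sand): t_3 = 11.5 × 0.11 / 0.01531 = 82.65 d
  layer 4 (coarse sand): t_4 = 4.23 × 0.28 / 0.01531 = 77.38 d
Total t = Σ t_i = 245.8 days = 0.6729 years.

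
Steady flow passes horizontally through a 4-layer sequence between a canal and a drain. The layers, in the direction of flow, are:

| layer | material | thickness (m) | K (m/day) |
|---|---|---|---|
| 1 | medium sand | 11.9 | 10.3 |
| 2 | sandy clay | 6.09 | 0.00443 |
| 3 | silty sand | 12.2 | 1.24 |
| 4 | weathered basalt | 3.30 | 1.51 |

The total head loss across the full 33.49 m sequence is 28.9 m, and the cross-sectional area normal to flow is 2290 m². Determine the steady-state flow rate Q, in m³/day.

47.7

Flow is perpendicular to layering, so the layers act in series and the equivalent K is the thickness-weighted harmonic mean.
Total thickness L = 11.9 + 6.09 + 12.2 + 3.30 = 33.49 m.
Σ(b_i/K_i) = 11.9/10.3 + 6.09/0.00443 + 12.2/1.24 + 3.30/1.51 = 1388 d.
K_eq = L / Σ(b_i/K_i) = 33.49 / 1388 = 0.02413 m/day.
Q = K_eq · A · (Δh/L) = 0.02413 × 2290 × (28.9/33.49) = 47.68 m³/day.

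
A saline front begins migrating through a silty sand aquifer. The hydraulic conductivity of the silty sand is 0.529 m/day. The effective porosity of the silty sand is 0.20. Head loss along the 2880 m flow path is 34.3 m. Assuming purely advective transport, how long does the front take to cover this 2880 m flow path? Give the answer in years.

250

Hydraulic gradient i = Δh / L = 34.3 / 2880 = 0.01191.
Darcy flux q = K · i = 0.5290 × 0.01191 = 0.006300 m/day.
Seepage velocity v = q / n_e = 0.006300 / 0.20 = 0.03150 m/day.
Travel time t = L / v = 2880 / 0.03150 = 91425 days = 250.3 years.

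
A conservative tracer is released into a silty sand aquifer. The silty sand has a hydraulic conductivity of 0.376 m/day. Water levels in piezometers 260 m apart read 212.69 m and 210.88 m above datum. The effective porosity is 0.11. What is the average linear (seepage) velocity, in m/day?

0.0238

Hydraulic gradient i = (212.69 − 210.88) / 260 = 1.81 / 260 = 0.006962.
Darcy flux q = K · i = 0.3760 × 0.006962 = 0.002618 m/day.
Seepage velocity v = q / n_e = 0.002618 / 0.11 = 0.02380 m/day.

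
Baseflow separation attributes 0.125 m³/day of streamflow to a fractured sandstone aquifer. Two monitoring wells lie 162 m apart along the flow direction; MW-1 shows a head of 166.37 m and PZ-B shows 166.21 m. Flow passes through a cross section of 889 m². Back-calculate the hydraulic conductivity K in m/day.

Hydraulic gradient i = (166.37 − 166.21) / 162 = 0.16 / 162 = 0.0009877.
From Q = K·A·i, K = Q / (A·i) = 0.125 / (889.0 × 0.0009877) = 0.1424 m/day.

0.142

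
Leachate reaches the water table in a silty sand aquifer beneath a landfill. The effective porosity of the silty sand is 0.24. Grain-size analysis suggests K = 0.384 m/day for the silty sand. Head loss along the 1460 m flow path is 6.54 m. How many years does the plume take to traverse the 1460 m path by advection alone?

Hydraulic gradient i = Δh / L = 6.54 / 1460 = 0.004479.
Darcy flux q = K · i = 0.3840 × 0.004479 = 0.001720 m/day.
Seepage velocity v = q / n_e = 0.001720 / 0.24 = 0.007167 m/day.
Travel time t = L / v = 1460 / 0.007167 = 2.037e+05 days = 557.7 years.

558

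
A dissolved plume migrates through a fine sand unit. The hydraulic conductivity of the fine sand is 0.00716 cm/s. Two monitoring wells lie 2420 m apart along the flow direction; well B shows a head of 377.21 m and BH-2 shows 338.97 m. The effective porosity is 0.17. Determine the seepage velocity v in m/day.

0.575

Convert K: 0.00716 cm/s × 864 = 6.186 m/day.
Hydraulic gradient i = (377.21 − 338.97) / 2420 = 38.24 / 2420 = 0.01580.
Darcy flux q = K · i = 6.186 × 0.01580 = 0.09775 m/day.
Seepage velocity v = q / n_e = 0.09775 / 0.17 = 0.5750 m/day.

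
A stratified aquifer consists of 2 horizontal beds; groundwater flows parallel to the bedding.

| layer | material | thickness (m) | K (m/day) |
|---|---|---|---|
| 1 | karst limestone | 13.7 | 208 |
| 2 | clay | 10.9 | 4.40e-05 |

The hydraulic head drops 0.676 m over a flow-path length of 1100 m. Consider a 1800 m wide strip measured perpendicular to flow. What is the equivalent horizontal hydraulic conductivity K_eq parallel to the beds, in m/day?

116

Flow is parallel to layering, so each bed carries its own Darcy discharge and the transmissivities add.
Σ(K_i·b_i) = 208×13.7 + 4.40e-05×10.9 = 2850 m²/day.
Total thickness b = 24.60 m, so K_eq = Σ(K_i·b_i)/b = 115.8 m/day.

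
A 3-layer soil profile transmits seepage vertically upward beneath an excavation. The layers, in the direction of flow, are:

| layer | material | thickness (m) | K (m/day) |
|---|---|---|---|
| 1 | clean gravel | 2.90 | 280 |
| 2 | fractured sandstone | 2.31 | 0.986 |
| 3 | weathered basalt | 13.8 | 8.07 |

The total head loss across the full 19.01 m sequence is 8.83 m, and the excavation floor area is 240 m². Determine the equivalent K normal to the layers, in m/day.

4.68

Flow is perpendicular to layering, so the layers act in series and the equivalent K is the thickness-weighted harmonic mean.
Total thickness L = 2.90 + 2.31 + 13.8 = 19.01 m.
Σ(b_i/K_i) = 2.90/280 + 2.31/0.986 + 13.8/8.07 = 4.063 d.
K_eq = L / Σ(b_i/K_i) = 19.01 / 4.063 = 4.679 m/day.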